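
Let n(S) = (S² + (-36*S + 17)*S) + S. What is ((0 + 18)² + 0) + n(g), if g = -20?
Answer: -14036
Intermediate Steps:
n(S) = S + S² + S*(17 - 36*S) (n(S) = (S² + (17 - 36*S)*S) + S = (S² + S*(17 - 36*S)) + S = S + S² + S*(17 - 36*S))
((0 + 18)² + 0) + n(g) = ((0 + 18)² + 0) - 20*(18 - 35*(-20)) = (18² + 0) - 20*(18 + 700) = (324 + 0) - 20*718 = 324 - 14360 = -14036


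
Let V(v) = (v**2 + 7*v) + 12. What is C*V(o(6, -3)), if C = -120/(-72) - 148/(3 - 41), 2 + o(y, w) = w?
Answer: 634/57 ≈ 11.123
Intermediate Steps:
o(y, w) = -2 + w
V(v) = 12 + v**2 + 7*v
C = 317/57 (C = -120*(-1/72) - 148/(-38) = 5/3 - 148*(-1/38) = 5/3 + 74/19 = 317/57 ≈ 5.5614)
C*V(o(6, -3)) = 317*(12 + (-2 - 3)**2 + 7*(-2 - 3))/57 = 317*(12 + (-5)**2 + 7*(-5))/57 = 317*(12 + 25 - 35)/57 = (317/57)*2 = 634/57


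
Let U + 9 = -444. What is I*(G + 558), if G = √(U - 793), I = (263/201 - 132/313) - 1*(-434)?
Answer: 5088965394/20971 + 27360029*I*√1246/62913 ≈ 2.4267e+5 + 15351.0*I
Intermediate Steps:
U = -453 (U = -9 - 444 = -453)
I = 27360029/62913 (I = (263*(1/201) - 132*1/313) + 434 = (263/201 - 132/313) + 434 = 55787/62913 + 434 = 27360029/62913 ≈ 434.89)
G = I*√1246 (G = √(-453 - 793) = √(-1246) = I*√1246 ≈ 35.299*I)
I*(G + 558) = 27360029*(I*√1246 + 558)/62913 = 27360029*(558 + I*√1246)/62913 = 5088965394/20971 + 27360029*I*√1246/62913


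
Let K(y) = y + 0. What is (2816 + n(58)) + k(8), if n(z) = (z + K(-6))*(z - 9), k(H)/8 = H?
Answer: 5428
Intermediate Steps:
K(y) = y
k(H) = 8*H
n(z) = (-9 + z)*(-6 + z) (n(z) = (z - 6)*(z - 9) = (-6 + z)*(-9 + z) = (-9 + z)*(-6 + z))
(2816 + n(58)) + k(8) = (2816 + (54 + 58² - 15*58)) + 8*8 = (2816 + (54 + 3364 - 870)) + 64 = (2816 + 2548) + 64 = 5364 + 64 = 5428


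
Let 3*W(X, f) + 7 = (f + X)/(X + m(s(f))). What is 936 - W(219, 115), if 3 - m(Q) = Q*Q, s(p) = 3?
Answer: 599261/639 ≈ 937.81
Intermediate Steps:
m(Q) = 3 - Q**2 (m(Q) = 3 - Q*Q = 3 - Q**2)
W(X, f) = -7/3 + (X + f)/(3*(-6 + X)) (W(X, f) = -7/3 + ((f + X)/(X + (3 - 1*3**2)))/3 = -7/3 + ((X + f)/(X + (3 - 1*9)))/3 = -7/3 + ((X + f)/(X + (3 - 9)))/3 = -7/3 + ((X + f)/(X - 6))/3 = -7/3 + ((X + f)/(-6 + X))/3 = -7/3 + (X + f)/(3*(-6 + X)))
936 - W(219, 115) = 936 - (42 + 115 - 6*219)/(3*(-6 + 219)) = 936 - (42 + 115 - 1314)/(3*213) = 936 - (-1157)/(3*213) = 936 - 1*(-1157/639) = 936 + 1157/639 = 599261/639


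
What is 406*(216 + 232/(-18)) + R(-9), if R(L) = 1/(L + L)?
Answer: 1484335/18 ≈ 82463.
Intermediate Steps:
R(L) = 1/(2*L)
406*(216 + 232/(-18)) + R(-9) = 406*(216 + 232/(-18)) + (½)/(-9) = 406*(216 + 232*(-1/18)) + (½)*(-⅑) = 406*(216 - 116/9) - 1/18 = 406*(1828/9) - 1/18 = 742168/9 - 1/18 = 1484335/18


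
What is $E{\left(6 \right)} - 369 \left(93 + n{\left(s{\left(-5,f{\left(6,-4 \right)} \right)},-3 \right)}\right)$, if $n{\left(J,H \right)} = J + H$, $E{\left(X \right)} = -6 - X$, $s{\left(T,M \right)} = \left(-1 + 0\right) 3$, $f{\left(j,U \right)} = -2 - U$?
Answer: $-32115$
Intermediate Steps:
$s{\left(T,M \right)} = -3$ ($s{\left(T,M \right)} = \left(-1\right) 3 = -3$)
$n{\left(J,H \right)} = H + J$
$E{\left(6 \right)} - 369 \left(93 + n{\left(s{\left(-5,f{\left(6,-4 \right)} \right)},-3 \right)}\right) = \left(-6 - 6\right) - 369 \left(93 - 6\right) = -12 - 32103 = -32115$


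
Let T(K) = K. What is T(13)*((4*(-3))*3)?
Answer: -468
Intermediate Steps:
T(13)*((4*(-3))*3) = 13*((4*(-3))*3) = 13*(-12*3) = 13*(-36) = -468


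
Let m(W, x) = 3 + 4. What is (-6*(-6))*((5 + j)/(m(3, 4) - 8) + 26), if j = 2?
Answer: 684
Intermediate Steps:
m(W, x) = 7
(-6*(-6))*((5 + j)/(m(3, 4) - 8) + 26) = (-6*(-6))*((5 + 2)/(7 - 8) + 26) = 36*(7/(-1) + 26) = 36*(7*(-1) + 26) = 36*(-7 + 26) = 36*19 = 684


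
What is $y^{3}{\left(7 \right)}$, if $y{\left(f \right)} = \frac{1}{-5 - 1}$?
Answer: $- \frac{1}{216} \approx -0.0046296$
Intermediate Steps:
$y{\left(f \right)} = - \frac{1}{6}$ ($y{\left(f \right)} = \frac{1}{-6} = - \frac{1}{6}$)
$y^{3}{\left(7 \right)} = \left(- \frac{1}{6}\right)^{3} = - \frac{1}{216}$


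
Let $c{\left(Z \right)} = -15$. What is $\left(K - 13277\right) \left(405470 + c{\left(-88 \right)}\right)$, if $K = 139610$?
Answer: $51222346515$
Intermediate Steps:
$\left(K - 13277\right) \left(405470 + c{\left(-88 \right)}\right) = \left(139610 - 13277\right) \left(405470 - 15\right) = 126333 \cdot 405455 = 51222346515$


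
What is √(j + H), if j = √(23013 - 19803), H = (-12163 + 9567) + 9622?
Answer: √(7026 + √3210) ≈ 84.159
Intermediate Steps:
H = 7026 (H = -2596 + 9622 = 7026)
j = √3210 ≈ 56.657
√(j + H) = √(√3210 + 7026) = √(7026 + √3210)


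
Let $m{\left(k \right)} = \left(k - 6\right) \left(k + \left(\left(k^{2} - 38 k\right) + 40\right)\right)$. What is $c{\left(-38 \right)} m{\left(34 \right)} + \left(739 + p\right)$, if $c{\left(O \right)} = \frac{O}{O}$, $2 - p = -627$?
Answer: $-368$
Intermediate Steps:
$p = 629$ ($p = 2 - -627 = 2 + 627 = 629$)
$c{\left(O \right)} = 1$
$m{\left(k \right)} = \left(-6 + k\right) \left(40 + k^{2} - 37 k\right)$ ($m{\left(k \right)} = \left(-6 + k\right) \left(k + \left(40 + k^{2} - 38 k\right)\right) = \left(-6 + k\right) \left(40 + k^{2} - 37 k\right)$)
$c{\left(-38 \right)} m{\left(34 \right)} + \left(739 + p\right) = 1 \left(-240 + 34^{3} - 43 \cdot 34^{2} + 262 \cdot 34\right) + \left(739 + 629\right) = 1 \left(-240 + 39304 - 49708 + 8908\right) + 1368 = 1 \left(-1736\right) + 1368 = -1736 + 1368 = -368$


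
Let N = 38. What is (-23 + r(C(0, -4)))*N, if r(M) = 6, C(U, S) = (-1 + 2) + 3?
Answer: -646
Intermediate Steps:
C(U, S) = 4 (C(U, S) = 1 + 3 = 4)
(-23 + r(C(0, -4)))*N = (-23 + 6)*38 = -17*38 = -646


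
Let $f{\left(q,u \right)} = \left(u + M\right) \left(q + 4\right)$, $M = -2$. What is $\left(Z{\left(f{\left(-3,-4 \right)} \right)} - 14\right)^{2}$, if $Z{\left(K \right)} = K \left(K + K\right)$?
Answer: $3364$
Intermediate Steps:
$f{\left(q,u \right)} = \left(-2 + u\right) \left(4 + q\right)$ ($f{\left(q,u \right)} = \left(u - 2\right) \left(q + 4\right) = \left(-2 + u\right) \left(4 + q\right)$)
$Z{\left(K \right)} = 2 K^{2}$ ($Z{\left(K \right)} = K 2 K = 2 K^{2}$)
$\left(Z{\left(f{\left(-3,-4 \right)} \right)} - 14\right)^{2} = \left(2 \left(-8 - -6 + 4 \left(-4\right) - -12\right)^{2} - 14\right)^{2} = \left(2 \left(-8 + 6 - 16 + 12\right)^{2} - 14\right)^{2} = \left(2 \left(-6\right)^{2} - 14\right)^{2} = \left(2 \cdot 36 - 14\right)^{2} = \left(72 - 14\right)^{2} = 58^{2} = 3364$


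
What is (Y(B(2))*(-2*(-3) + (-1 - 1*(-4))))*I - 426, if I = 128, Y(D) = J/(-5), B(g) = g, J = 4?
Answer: -6738/5 ≈ -1347.6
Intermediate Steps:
Y(D) = -⅘ (Y(D) = 4/(-5) = 4*(-⅕) = -⅘)
(Y(B(2))*(-2*(-3) + (-1 - 1*(-4))))*I - 426 = -4*(-2*(-3) + (-1 - 1*(-4)))/5*128 - 426 = -4*(6 + (-1 + 4))/5*128 - 426 = -4*(6 + 3)/5*128 - 426 = -⅘*9*128 - 426 = -36/5*128 - 426 = -4608/5 - 426 = -6738/5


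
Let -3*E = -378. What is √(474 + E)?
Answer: 10*√6 ≈ 24.495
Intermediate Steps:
E = 126 (E = -⅓*(-378) = 126)
√(474 + E) = √(474 + 126) = √600 = 10*√6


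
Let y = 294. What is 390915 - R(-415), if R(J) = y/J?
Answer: 162230019/415 ≈ 3.9092e+5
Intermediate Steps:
R(J) = 294/J
390915 - R(-415) = 390915 - 294/(-415) = 390915 - 294*(-1)/415 = 390915 - 1*(-294/415) = 390915 + 294/415 = 162230019/415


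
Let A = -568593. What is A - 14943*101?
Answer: -2077836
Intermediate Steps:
A - 14943*101 = -568593 - 14943*101 = -568593 - 1*1509243 = -568593 - 1509243 = -2077836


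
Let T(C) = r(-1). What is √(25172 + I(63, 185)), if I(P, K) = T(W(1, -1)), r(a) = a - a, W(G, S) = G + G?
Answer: 2*√6293 ≈ 158.66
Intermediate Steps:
W(G, S) = 2*G
r(a) = 0
T(C) = 0
I(P, K) = 0
√(25172 + I(63, 185)) = √(25172 + 0) = √25172 = 2*√6293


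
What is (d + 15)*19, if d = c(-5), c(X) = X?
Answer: 190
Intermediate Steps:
d = -5
(d + 15)*19 = (-5 + 15)*19 = 10*19 = 190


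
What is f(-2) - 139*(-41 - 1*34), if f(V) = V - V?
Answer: 10425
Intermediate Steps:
f(V) = 0
f(-2) - 139*(-41 - 1*34) = 0 - 139*(-41 - 1*34) = 0 - 139*(-41 - 34) = 0 - 139*(-75) = 0 + 10425 = 10425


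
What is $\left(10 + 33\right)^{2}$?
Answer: $1849$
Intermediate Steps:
$\left(10 + 33\right)^{2} = 43^{2} = 1849$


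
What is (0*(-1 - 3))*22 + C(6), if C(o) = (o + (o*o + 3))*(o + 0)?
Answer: 270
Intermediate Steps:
C(o) = o*(3 + o + o²) (C(o) = (o + (o² + 3))*o = (o + (3 + o²))*o = (3 + o + o²)*o = o*(3 + o + o²))
(0*(-1 - 3))*22 + C(6) = (0*(-1 - 3))*22 + 6*(3 + 6 + 6²) = (0*(-4))*22 + 6*(3 + 6 + 36) = 0*22 + 6*45 = 0 + 270 = 270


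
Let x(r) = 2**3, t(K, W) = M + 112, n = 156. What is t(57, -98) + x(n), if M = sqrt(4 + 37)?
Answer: 120 + sqrt(41) ≈ 126.40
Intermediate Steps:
M = sqrt(41) ≈ 6.4031
t(K, W) = 112 + sqrt(41) (t(K, W) = sqrt(41) + 112 = 112 + sqrt(41))
x(r) = 8
t(57, -98) + x(n) = (112 + sqrt(41)) + 8 = 120 + sqrt(41)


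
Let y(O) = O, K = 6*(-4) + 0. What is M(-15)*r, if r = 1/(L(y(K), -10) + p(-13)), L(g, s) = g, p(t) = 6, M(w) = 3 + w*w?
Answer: -38/3 ≈ -12.667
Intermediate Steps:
M(w) = 3 + w²
K = -24 (K = -24 + 0 = -24)
r = -1/18 (r = 1/(-24 + 6) = 1/(-18) = -1/18 ≈ -0.055556)
M(-15)*r = (3 + (-15)²)*(-1/18) = (3 + 225)*(-1/18) = 228*(-1/18) = -38/3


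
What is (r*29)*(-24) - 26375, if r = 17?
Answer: -38207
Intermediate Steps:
(r*29)*(-24) - 26375 = (17*29)*(-24) - 26375 = 493*(-24) - 26375 = -11832 - 26375 = -38207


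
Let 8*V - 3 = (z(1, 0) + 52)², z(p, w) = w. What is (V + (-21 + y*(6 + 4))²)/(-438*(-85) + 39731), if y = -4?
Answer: 32475/615688 ≈ 0.052746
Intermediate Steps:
V = 2707/8 (V = 3/8 + (0 + 52)²/8 = 3/8 + (⅛)*52² = 3/8 + (⅛)*2704 = 3/8 + 338 = 2707/8 ≈ 338.38)
(V + (-21 + y*(6 + 4))²)/(-438*(-85) + 39731) = (2707/8 + (-21 - 4*(6 + 4))²)/(-438*(-85) + 39731) = (2707/8 + (-21 - 4*10)²)/(37230 + 39731) = (2707/8 + (-21 - 40)²)/76961 = (2707/8 + (-61)²)*(1/76961) = (2707/8 + 3721)*(1/76961) = (32475/8)*(1/76961) = 32475/615688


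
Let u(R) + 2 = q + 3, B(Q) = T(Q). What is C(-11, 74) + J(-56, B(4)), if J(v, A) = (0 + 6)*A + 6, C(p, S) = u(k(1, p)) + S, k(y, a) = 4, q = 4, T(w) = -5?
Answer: 55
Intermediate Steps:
B(Q) = -5
u(R) = 5 (u(R) = -2 + (4 + 3) = -2 + 7 = 5)
C(p, S) = 5 + S
J(v, A) = 6 + 6*A (J(v, A) = 6*A + 6 = 6 + 6*A)
C(-11, 74) + J(-56, B(4)) = (5 + 74) + (6 + 6*(-5)) = 79 + (6 - 30) = 79 - 24 = 55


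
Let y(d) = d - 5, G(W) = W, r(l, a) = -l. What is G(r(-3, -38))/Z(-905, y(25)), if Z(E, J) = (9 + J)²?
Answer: 3/841 ≈ 0.0035672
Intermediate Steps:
y(d) = -5 + d
G(r(-3, -38))/Z(-905, y(25)) = (-1*(-3))/((9 + (-5 + 25))²) = 3/((9 + 20)²) = 3/(29²) = 3/841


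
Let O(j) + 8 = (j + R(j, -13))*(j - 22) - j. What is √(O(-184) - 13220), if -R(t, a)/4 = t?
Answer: 6*I*√3521 ≈ 356.03*I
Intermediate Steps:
R(t, a) = -4*t
O(j) = -8 - j - 3*j*(-22 + j) (O(j) = -8 + ((j - 4*j)*(j - 22) - j) = -8 + ((-3*j)*(-22 + j) - j) = -8 + (-3*j*(-22 + j) - j) = -8 + (-j - 3*j*(-22 + j)) = -8 - j - 3*j*(-22 + j))
√(O(-184) - 13220) = √((-8 - 3*(-184)² + 65*(-184)) - 13220) = √((-8 - 3*33856 - 11960) - 13220) = √((-8 - 101568 - 11960) - 13220) = √(-113536 - 13220) = √(-126756) = 6*I*√3521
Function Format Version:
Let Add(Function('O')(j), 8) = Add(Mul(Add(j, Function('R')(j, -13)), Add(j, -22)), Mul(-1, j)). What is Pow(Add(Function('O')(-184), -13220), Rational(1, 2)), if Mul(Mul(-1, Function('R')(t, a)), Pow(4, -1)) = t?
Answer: Mul(6, I, Pow(3521, Rational(1, 2))) ≈ Mul(356.03, I)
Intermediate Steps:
Function('R')(t, a) = Mul(-4, t)
Function('O')(j) = Add(-8, Mul(-1, j), Mul(-3, j, Add(-22, j))) (Function('O')(j) = Add(-8, Add(Mul(Add(j, Mul(-4, j)), Add(j, -22)), Mul(-1, j))) = Add(-8, Add(Mul(Mul(-3, j), Add(-22, j)), Mul(-1, j))) = Add(-8, Add(Mul(-3, j, Add(-22, j)), Mul(-1, j))) = Add(-8, Add(Mul(-1, j), Mul(-3, j, Add(-22, j)))) = Add(-8, Mul(-1, j), Mul(-3, j, Add(-22, j))))
Pow(Add(Function('O')(-184), -13220), Rational(1, 2)) = Pow(Add(Add(-8, Mul(-3, Pow(-184, 2)), Mul(65, -184)), -13220), Rational(1, 2)) = Pow(Add(Add(-8, Mul(-3, 33856), -11960), -13220), Rational(1, 2)) = Pow(Add(Add(-8, -101568, -11960), -13220), Rational(1, 2)) = Pow(Add(-113536, -13220), Rational(1, 2)) = Pow(-126756, Rational(1, 2)) = Mul(6, I, Pow(3521, Rational(1, 2)))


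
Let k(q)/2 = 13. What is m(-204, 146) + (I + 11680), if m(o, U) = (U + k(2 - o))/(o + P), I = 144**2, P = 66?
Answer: 2236618/69 ≈ 32415.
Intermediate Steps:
k(q) = 26 (k(q) = 2*13 = 26)
I = 20736
m(o, U) = (26 + U)/(66 + o) (m(o, U) = (U + 26)/(o + 66) = (26 + U)/(66 + o))
m(-204, 146) + (I + 11680) = (26 + 146)/(66 - 204) + (20736 + 11680) = 172/(-138) + 32416 = -1/138*172 + 32416 = -86/69 + 32416 = 2236618/69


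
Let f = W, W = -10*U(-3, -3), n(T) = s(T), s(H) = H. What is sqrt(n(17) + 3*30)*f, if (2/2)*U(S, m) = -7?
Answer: 70*sqrt(107) ≈ 724.09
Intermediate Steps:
U(S, m) = -7
n(T) = T
W = 70 (W = -10*(-7) = 70)
f = 70
sqrt(n(17) + 3*30)*f = sqrt(17 + 3*30)*70 = sqrt(17 + 90)*70 = sqrt(107)*70 = 70*sqrt(107)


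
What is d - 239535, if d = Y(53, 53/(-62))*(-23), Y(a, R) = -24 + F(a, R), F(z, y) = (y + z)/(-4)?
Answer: -59193425/248 ≈ -2.3868e+5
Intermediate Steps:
F(z, y) = -y/4 - z/4 (F(z, y) = (y + z)*(-1/4) = -y/4 - z/4)
Y(a, R) = -24 - R/4 - a/4 (Y(a, R) = -24 + (-R/4 - a/4) = -24 - R/4 - a/4)
d = 211255/248 (d = (-24 - 53/(4*(-62)) - 1/4*53)*(-23) = (-24 - 53*(-1)/(4*62) - 53/4)*(-23) = (-24 - 1/4*(-53/62) - 53/4)*(-23) = (-24 + 53/248 - 53/4)*(-23) = -9185/248*(-23) = 211255/248 ≈ 851.83)
d - 239535 = 211255/248 - 239535 = -59193425/248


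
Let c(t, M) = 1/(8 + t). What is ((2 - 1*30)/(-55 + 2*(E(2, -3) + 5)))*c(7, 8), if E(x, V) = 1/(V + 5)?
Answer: 7/165 ≈ 0.042424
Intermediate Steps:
E(x, V) = 1/(5 + V)
((2 - 1*30)/(-55 + 2*(E(2, -3) + 5)))*c(7, 8) = ((2 - 1*30)/(-55 + 2*(1/(5 - 3) + 5)))/(8 + 7) = ((2 - 30)/(-55 + 2*(1/2 + 5)))/15 = -28/(-55 + 2*(1/2 + 5))*(1/15) = -28/(-55 + 2*(11/2))*(1/15) = -28/(-55 + 11)*(1/15) = -28/(-44)*(1/15) = -28*(-1/44)*(1/15) = (7/11)*(1/15) = 7/165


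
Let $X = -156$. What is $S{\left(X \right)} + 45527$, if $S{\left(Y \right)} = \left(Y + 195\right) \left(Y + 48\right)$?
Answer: $41315$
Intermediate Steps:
$S{\left(Y \right)} = \left(48 + Y\right) \left(195 + Y\right)$ ($S{\left(Y \right)} = \left(195 + Y\right) \left(48 + Y\right) = \left(48 + Y\right) \left(195 + Y\right)$)
$S{\left(X \right)} + 45527 = \left(9360 + \left(-156\right)^{2} + 243 \left(-156\right)\right) + 45527 = \left(9360 + 24336 - 37908\right) + 45527 = -4212 + 45527 = 41315$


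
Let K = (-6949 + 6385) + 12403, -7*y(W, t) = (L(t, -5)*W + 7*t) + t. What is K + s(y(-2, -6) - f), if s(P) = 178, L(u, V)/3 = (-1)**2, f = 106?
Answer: 12017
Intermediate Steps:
L(u, V) = 3 (L(u, V) = 3*(-1)**2 = 3*1 = 3)
y(W, t) = -8*t/7 - 3*W/7 (y(W, t) = -((3*W + 7*t) + t)/7 = -(3*W + 8*t)/7 = -8*t/7 - 3*W/7)
K = 11839 (K = -564 + 12403 = 11839)
K + s(y(-2, -6) - f) = 11839 + 178 = 12017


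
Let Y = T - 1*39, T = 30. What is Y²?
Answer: 81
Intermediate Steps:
Y = -9 (Y = 30 - 1*39 = 30 - 39 = -9)
Y² = (-9)² = 81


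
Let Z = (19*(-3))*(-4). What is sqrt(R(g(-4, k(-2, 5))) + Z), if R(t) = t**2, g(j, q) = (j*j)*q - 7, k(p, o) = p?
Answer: sqrt(1749) ≈ 41.821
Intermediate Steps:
g(j, q) = -7 + q*j**2 (g(j, q) = j**2*q - 7 = q*j**2 - 7 = -7 + q*j**2)
Z = 228 (Z = -57*(-4) = 228)
sqrt(R(g(-4, k(-2, 5))) + Z) = sqrt((-7 - 2*(-4)**2)**2 + 228) = sqrt((-7 - 2*16)**2 + 228) = sqrt((-7 - 32)**2 + 228) = sqrt((-39)**2 + 228) = sqrt(1521 + 228) = sqrt(1749)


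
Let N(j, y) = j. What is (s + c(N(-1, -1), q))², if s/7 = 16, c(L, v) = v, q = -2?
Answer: 12100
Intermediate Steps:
s = 112 (s = 7*16 = 112)
(s + c(N(-1, -1), q))² = (112 - 2)² = 110² = 12100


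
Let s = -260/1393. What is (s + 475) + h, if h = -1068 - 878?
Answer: -2049363/1393 ≈ -1471.2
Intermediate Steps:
s = -260/1393 (s = -260*1/1393 = -260/1393 ≈ -0.18665)
h = -1946
(s + 475) + h = (-260/1393 + 475) - 1946 = 661415/1393 - 1946 = -2049363/1393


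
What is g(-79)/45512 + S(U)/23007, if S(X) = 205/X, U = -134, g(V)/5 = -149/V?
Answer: 779860985/5542271633112 ≈ 0.00014071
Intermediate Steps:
g(V) = -745/V (g(V) = 5*(-149/V) = -745/V)
g(-79)/45512 + S(U)/23007 = -745/(-79)/45512 + (205/(-134))/23007 = -745*(-1/79)*(1/45512) + (205*(-1/134))*(1/23007) = (745/79)*(1/45512) - 205/134*1/23007 = 745/3595448 - 205/3082938 = 779860985/5542271633112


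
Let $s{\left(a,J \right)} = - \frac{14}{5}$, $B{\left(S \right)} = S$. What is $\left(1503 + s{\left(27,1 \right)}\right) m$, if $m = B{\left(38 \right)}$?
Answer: $\frac{285038}{5} \approx 57008.0$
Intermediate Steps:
$s{\left(a,J \right)} = - \frac{14}{5}$ ($s{\left(a,J \right)} = \left(-14\right) \frac{1}{5} = - \frac{14}{5}$)
$m = 38$
$\left(1503 + s{\left(27,1 \right)}\right) m = \left(1503 - \frac{14}{5}\right) 38 = \frac{7501}{5} \cdot 38 = \frac{285038}{5}$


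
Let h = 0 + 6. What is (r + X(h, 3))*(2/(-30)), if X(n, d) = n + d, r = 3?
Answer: -⅘ ≈ -0.80000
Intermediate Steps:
h = 6
X(n, d) = d + n
(r + X(h, 3))*(2/(-30)) = (3 + (3 + 6))*(2/(-30)) = (3 + 9)*(2*(-1/30)) = 12*(-1/15) = -⅘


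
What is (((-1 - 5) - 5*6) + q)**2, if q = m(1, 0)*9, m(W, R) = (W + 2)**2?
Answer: 2025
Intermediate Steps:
m(W, R) = (2 + W)**2
q = 81 (q = (2 + 1)**2*9 = 3**2*9 = 9*9 = 81)
(((-1 - 5) - 5*6) + q)**2 = (((-1 - 5) - 5*6) + 81)**2 = ((-6 - 30) + 81)**2 = (-36 + 81)**2 = 45**2 = 2025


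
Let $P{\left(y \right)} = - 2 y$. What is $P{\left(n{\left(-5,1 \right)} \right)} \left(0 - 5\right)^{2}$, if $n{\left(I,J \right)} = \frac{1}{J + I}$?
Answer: $\frac{25}{2} \approx 12.5$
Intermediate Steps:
$n{\left(I,J \right)} = \frac{1}{I + J}$
$P{\left(n{\left(-5,1 \right)} \right)} \left(0 - 5\right)^{2} = - \frac{2}{-5 + 1} \left(0 - 5\right)^{2} = - \frac{2}{-4} \left(-5\right)^{2} = \left(-2\right) \left(- \frac{1}{4}\right) 25 = \frac{1}{2} \cdot 25 = \frac{25}{2}$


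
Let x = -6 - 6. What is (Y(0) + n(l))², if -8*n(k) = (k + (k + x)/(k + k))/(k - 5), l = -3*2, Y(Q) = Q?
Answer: 81/30976 ≈ 0.0026149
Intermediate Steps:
l = -6
x = -12
n(k) = -(k + (-12 + k)/(2*k))/(8*(-5 + k)) (n(k) = -(k + (k - 12)/(k + k))/(8*(k - 5)) = -(k + (-12 + k)/((2*k)))/(8*(-5 + k)) = -(k + (-12 + k)*(1/(2*k)))/(8*(-5 + k)) = -(k + (-12 + k)/(2*k))/(8*(-5 + k)))
(Y(0) + n(l))² = (0 + (1/16)*(12 - 1*(-6) - 2*(-6)²)/(-6*(-5 - 6)))² = (0 + (1/16)*(-⅙)*(12 + 6 - 2*36)/(-11))² = (0 + (1/16)*(-⅙)*(-1/11)*(12 + 6 - 72))² = (0 + (1/16)*(-⅙)*(-1/11)*(-54))² = (0 - 9/176)² = (-9/176)² = 81/30976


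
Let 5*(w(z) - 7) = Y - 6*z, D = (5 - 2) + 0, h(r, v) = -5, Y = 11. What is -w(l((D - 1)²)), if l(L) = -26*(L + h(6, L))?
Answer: 22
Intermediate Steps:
D = 3 (D = 3 + 0 = 3)
l(L) = 130 - 26*L (l(L) = -26*(L - 5) = -26*(-5 + L) = 130 - 26*L)
w(z) = 46/5 - 6*z/5 (w(z) = 7 + (11 - 6*z)/5 = 7 + (11/5 - 6*z/5) = 46/5 - 6*z/5)
-w(l((D - 1)²)) = -(46/5 - 6*(130 - 26*(3 - 1)²)/5) = -(46/5 - 6*(130 - 26*2²)/5) = -(46/5 - 6*(130 - 26*4)/5) = -(46/5 - 6*(130 - 104)/5) = -(46/5 - 6/5*26) = -(46/5 - 156/5) = -1*(-22) = 22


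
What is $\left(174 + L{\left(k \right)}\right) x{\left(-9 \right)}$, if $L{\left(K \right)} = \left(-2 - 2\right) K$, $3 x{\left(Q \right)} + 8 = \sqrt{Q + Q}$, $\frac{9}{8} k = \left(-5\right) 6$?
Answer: $- \frac{6736}{9} + \frac{842 i \sqrt{2}}{3} \approx -748.44 + 396.92 i$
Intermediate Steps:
$k = - \frac{80}{3}$ ($k = \frac{8 \left(\left(-5\right) 6\right)}{9} = \frac{8}{9} \left(-30\right) = - \frac{80}{3} \approx -26.667$)
$x{\left(Q \right)} = - \frac{8}{3} + \frac{\sqrt{2} \sqrt{Q}}{3}$ ($x{\left(Q \right)} = - \frac{8}{3} + \frac{\sqrt{Q + Q}}{3} = - \frac{8}{3} + \frac{\sqrt{2 Q}}{3} = - \frac{8}{3} + \frac{\sqrt{2} \sqrt{Q}}{3}$)
$L{\left(K \right)} = - 4 K$
$\left(174 + L{\left(k \right)}\right) x{\left(-9 \right)} = \left(174 - - \frac{320}{3}\right) \left(- \frac{8}{3} + \frac{\sqrt{2} \sqrt{-9}}{3}\right) = \left(174 + \frac{320}{3}\right) \left(- \frac{8}{3} + \frac{\sqrt{2} \cdot 3 i}{3}\right) = \frac{842 \left(- \frac{8}{3} + i \sqrt{2}\right)}{3} = - \frac{6736}{9} + \frac{842 i \sqrt{2}}{3}$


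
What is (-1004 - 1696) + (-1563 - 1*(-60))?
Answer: -4203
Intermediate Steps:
(-1004 - 1696) + (-1563 - 1*(-60)) = -2700 + (-1563 + 60) = -2700 - 1503 = -4203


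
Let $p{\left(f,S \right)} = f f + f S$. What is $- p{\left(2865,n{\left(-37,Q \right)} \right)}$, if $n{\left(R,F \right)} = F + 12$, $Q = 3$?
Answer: $-8251200$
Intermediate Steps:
$n{\left(R,F \right)} = 12 + F$
$p{\left(f,S \right)} = f^{2} + S f$
$- p{\left(2865,n{\left(-37,Q \right)} \right)} = - 2865 \left(\left(12 + 3\right) + 2865\right) = - 2865 \left(15 + 2865\right) = - 2865 \cdot 2880 = \left(-1\right) 8251200 = -8251200$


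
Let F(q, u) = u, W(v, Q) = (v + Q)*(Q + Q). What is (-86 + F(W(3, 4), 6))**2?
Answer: 6400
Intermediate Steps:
W(v, Q) = 2*Q*(Q + v) (W(v, Q) = (Q + v)*(2*Q) = 2*Q*(Q + v))
(-86 + F(W(3, 4), 6))**2 = (-86 + 6)**2 = (-80)**2 = 6400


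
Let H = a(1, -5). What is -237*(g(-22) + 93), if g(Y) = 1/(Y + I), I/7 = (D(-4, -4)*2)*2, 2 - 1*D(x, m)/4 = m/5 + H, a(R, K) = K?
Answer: -93851763/4258 ≈ -22041.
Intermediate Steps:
H = -5
D(x, m) = 28 - 4*m/5 (D(x, m) = 8 - 4*(m/5 - 5) = 8 - 4*(-5 + m/5) = 8 + (20 - 4*m/5) = 28 - 4*m/5)
I = 4368/5 (I = 7*(((28 - ⅘*(-4))*2)*2) = 7*(((28 + 16/5)*2)*2) = 7*(((156/5)*2)*2) = 7*((312/5)*2) = 7*(624/5) = 4368/5 ≈ 873.60)
g(Y) = 1/(4368/5 + Y) (g(Y) = 1/(Y + 4368/5) = 1/(4368/5 + Y))
-237*(g(-22) + 93) = -237*(5/(4368 + 5*(-22)) + 93) = -237*(5/(4368 - 110) + 93) = -237*(5/4258 + 93) = -237*395999/4258 = -93851763/4258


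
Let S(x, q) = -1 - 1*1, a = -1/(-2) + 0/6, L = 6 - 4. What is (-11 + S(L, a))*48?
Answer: -624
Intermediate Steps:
L = 2
a = 1/2 (a = -1*(-1/2) + 0*(1/6) = 1/2 + 0 = 1/2 ≈ 0.50000)
S(x, q) = -2 (S(x, q) = -1 - 1 = -2)
(-11 + S(L, a))*48 = (-11 - 2)*48 = -13*48 = -624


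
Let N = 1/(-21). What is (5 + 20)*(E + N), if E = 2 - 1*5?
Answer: -1600/21 ≈ -76.190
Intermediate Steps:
N = -1/21 ≈ -0.047619
E = -3 (E = 2 - 5 = -3)
(5 + 20)*(E + N) = (5 + 20)*(-3 - 1/21) = 25*(-64/21) = -1600/21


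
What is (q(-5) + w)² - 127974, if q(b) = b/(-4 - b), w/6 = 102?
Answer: 240475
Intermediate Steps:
w = 612 (w = 6*102 = 612)
(q(-5) + w)² - 127974 = (-1*(-5)/(4 - 5) + 612)² - 127974 = (-1*(-5)/(-1) + 612)² - 127974 = (-1*(-5)*(-1) + 612)² - 127974 = (-5 + 612)² - 127974 = 607² - 127974 = 368449 - 127974 = 240475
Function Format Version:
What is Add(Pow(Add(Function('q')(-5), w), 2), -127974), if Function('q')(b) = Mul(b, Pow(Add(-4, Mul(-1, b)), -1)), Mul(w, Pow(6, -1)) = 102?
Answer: 240475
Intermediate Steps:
w = 612 (w = Mul(6, 102) = 612)
Add(Pow(Add(Function('q')(-5), w), 2), -127974) = Add(Pow(Add(Mul(-1, -5, Pow(Add(4, -5), -1)), 612), 2), -127974) = Add(Pow(Add(Mul(-1, -5, Pow(-1, -1)), 612), 2), -127974) = Add(Pow(Add(Mul(-1, -5, -1), 612), 2), -127974) = Add(Pow(Add(-5, 612), 2), -127974) = Add(Pow(607, 2), -127974) = Add(368449, -127974) = 240475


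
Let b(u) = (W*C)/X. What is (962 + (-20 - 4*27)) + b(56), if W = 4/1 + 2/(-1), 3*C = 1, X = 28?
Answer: 35029/42 ≈ 834.02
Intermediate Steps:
C = ⅓ (C = (⅓)*1 = ⅓ ≈ 0.33333)
W = 2 (W = 4*1 + 2*(-1) = 4 - 2 = 2)
b(u) = 1/42 (b(u) = (2*(⅓))/28 = (⅔)*(1/28) = 1/42)
(962 + (-20 - 4*27)) + b(56) = (962 + (-20 - 4*27)) + 1/42 = (962 + (-20 - 108)) + 1/42 = (962 - 128) + 1/42 = 834 + 1/42 = 35029/42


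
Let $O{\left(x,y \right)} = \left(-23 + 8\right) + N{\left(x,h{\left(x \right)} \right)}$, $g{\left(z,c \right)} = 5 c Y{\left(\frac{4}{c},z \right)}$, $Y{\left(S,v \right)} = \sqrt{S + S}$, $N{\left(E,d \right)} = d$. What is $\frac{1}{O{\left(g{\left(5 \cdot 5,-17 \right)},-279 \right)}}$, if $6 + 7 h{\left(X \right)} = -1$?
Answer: $- \frac{1}{16} \approx -0.0625$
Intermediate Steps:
$h{\left(X \right)} = -1$ ($h{\left(X \right)} = - \frac{6}{7} + \frac{1}{7} \left(-1\right) = - \frac{6}{7} - \frac{1}{7} = -1$)
$Y{\left(S,v \right)} = \sqrt{2} \sqrt{S}$ ($Y{\left(S,v \right)} = \sqrt{2 S} = \sqrt{2} \sqrt{S}$)
$g{\left(z,c \right)} = 10 c \sqrt{2} \sqrt{\frac{1}{c}}$ ($g{\left(z,c \right)} = 5 c \sqrt{2} \sqrt{\frac{4}{c}} = 5 c \sqrt{2} \cdot 2 \sqrt{\frac{1}{c}} = 5 c 2 \sqrt{2} \sqrt{\frac{1}{c}} = 10 c \sqrt{2} \sqrt{\frac{1}{c}}$)
$O{\left(x,y \right)} = -16$ ($O{\left(x,y \right)} = \left(-23 + 8\right) - 1 = -15 - 1 = -16$)
$\frac{1}{O{\left(g{\left(5 \cdot 5,-17 \right)},-279 \right)}} = \frac{1}{-16} = - \frac{1}{16}$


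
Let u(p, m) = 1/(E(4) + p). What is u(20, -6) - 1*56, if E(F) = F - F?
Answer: -1119/20 ≈ -55.950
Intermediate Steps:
E(F) = 0
u(p, m) = 1/p (u(p, m) = 1/(0 + p) = 1/p)
u(20, -6) - 1*56 = 1/20 - 1*56 = 1/20 - 56 = -1119/20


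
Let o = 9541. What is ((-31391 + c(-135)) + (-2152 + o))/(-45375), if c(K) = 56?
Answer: 7982/15125 ≈ 0.52774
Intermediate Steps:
((-31391 + c(-135)) + (-2152 + o))/(-45375) = ((-31391 + 56) + (-2152 + 9541))/(-45375) = (-31335 + 7389)*(-1/45375) = -23946*(-1/45375) = 7982/15125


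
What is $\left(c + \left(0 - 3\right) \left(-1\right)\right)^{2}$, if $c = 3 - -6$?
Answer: $144$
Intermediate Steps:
$c = 9$ ($c = 3 + 6 = 9$)
$\left(c + \left(0 - 3\right) \left(-1\right)\right)^{2} = \left(9 + \left(0 - 3\right) \left(-1\right)\right)^{2} = \left(9 - -3\right)^{2} = \left(9 + 3\right)^{2} = 12^{2} = 144$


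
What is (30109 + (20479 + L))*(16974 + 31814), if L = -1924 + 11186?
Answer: 2919961800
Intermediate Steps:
L = 9262
(30109 + (20479 + L))*(16974 + 31814) = (30109 + (20479 + 9262))*(16974 + 31814) = (30109 + 29741)*48788 = 59850*48788 = 2919961800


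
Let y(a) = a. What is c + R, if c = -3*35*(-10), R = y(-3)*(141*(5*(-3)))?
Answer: 7395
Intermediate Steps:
R = 6345 (R = -423*5*(-3) = -423*(-15) = -3*(-2115) = 6345)
c = 1050 (c = -105*(-10) = 1050)
c + R = 1050 + 6345 = 7395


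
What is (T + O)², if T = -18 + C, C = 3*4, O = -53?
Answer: 3481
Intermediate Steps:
C = 12
T = -6 (T = -18 + 12 = -6)
(T + O)² = (-6 - 53)² = (-59)² = 3481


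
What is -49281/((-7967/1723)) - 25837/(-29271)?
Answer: 2485640495552/233202057 ≈ 10659.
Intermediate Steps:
-49281/((-7967/1723)) - 25837/(-29271) = -49281/((-7967*1/1723)) - 25837*(-1/29271) = -49281/(-7967/1723) + 25837/29271 = -49281*(-1723/7967) + 25837/29271 = 84911163/7967 + 25837/29271 = 2485640495552/233202057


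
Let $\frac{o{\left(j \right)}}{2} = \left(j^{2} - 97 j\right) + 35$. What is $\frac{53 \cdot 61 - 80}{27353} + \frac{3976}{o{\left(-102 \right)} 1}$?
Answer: $\frac{118487713}{556168549} \approx 0.21304$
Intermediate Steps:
$o{\left(j \right)} = 70 - 194 j + 2 j^{2}$ ($o{\left(j \right)} = 2 \left(\left(j^{2} - 97 j\right) + 35\right) = 2 \left(35 + j^{2} - 97 j\right) = 70 - 194 j + 2 j^{2}$)
$\frac{53 \cdot 61 - 80}{27353} + \frac{3976}{o{\left(-102 \right)} 1} = \frac{53 \cdot 61 - 80}{27353} + \frac{3976}{\left(70 - -19788 + 2 \left(-102\right)^{2}\right) 1} = \left(3233 - 80\right) \frac{1}{27353} + \frac{3976}{\left(70 + 19788 + 2 \cdot 10404\right) 1} = 3153 \cdot \frac{1}{27353} + \frac{3976}{\left(70 + 19788 + 20808\right) 1} = \frac{3153}{27353} + \frac{3976}{40666 \cdot 1} = \frac{3153}{27353} + \frac{3976}{40666} = \frac{3153}{27353} + 3976 \cdot \frac{1}{40666} = \frac{3153}{27353} + \frac{1988}{20333} = \frac{118487713}{556168549}$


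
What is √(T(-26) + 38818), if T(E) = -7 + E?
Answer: √38785 ≈ 196.94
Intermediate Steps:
√(T(-26) + 38818) = √((-7 - 26) + 38818) = √(-33 + 38818) = √38785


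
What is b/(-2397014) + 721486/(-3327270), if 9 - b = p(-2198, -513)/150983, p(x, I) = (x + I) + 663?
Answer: -130558173261891491/602083422410829870 ≈ -0.21684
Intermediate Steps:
p(x, I) = 663 + I + x (p(x, I) = (I + x) + 663 = 663 + I + x)
b = 1360895/150983 (b = 9 - (663 - 513 - 2198)/150983 = 9 - (-2048)/150983 = 9 - 1*(-2048/150983) = 9 + 2048/150983 = 1360895/150983 ≈ 9.0136)
b/(-2397014) + 721486/(-3327270) = (1360895/150983)/(-2397014) + 721486/(-3327270) = (1360895/150983)*(-1/2397014) + 721486*(-1/3327270) = -1360895/361908364762 - 360743/1663635 = -130558173261891491/602083422410829870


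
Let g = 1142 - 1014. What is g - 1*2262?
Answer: -2134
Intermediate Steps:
g = 128
g - 1*2262 = 128 - 1*2262 = 128 - 2262 = -2134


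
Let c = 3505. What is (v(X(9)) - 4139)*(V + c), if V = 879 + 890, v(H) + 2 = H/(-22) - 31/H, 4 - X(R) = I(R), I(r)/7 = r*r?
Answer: -134415207675/6193 ≈ -2.1704e+7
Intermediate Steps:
I(r) = 7*r**2 (I(r) = 7*(r*r) = 7*r**2)
X(R) = 4 - 7*R**2
v(H) = -2 - 31/H - H/22 (v(H) = -2 + (H/(-22) - 31/H) = -2 + (H*(-1/22) - 31/H) = -2 + (-H/22 - 31/H) = -2 + (-31/H - H/22) = -2 - 31/H - H/22)
V = 1769
(v(X(9)) - 4139)*(V + c) = ((-2 - 31/(4 - 7*9**2) - (4 - 7*9**2)/22) - 4139)*(1769 + 3505) = ((-2 - 31/(4 - 7*81) - (4 - 7*81)/22) - 4139)*5274 = ((-2 - 31/(4 - 567) - (4 - 567)/22) - 4139)*5274 = ((-2 - 31/(-563) - 1/22*(-563)) - 4139)*5274 = ((-2 - 31*(-1/563) + 563/22) - 4139)*5274 = ((-2 + 31/563 + 563/22) - 4139)*5274 = (292879/12386 - 4139)*5274 = -50972775/12386*5274 = -134415207675/6193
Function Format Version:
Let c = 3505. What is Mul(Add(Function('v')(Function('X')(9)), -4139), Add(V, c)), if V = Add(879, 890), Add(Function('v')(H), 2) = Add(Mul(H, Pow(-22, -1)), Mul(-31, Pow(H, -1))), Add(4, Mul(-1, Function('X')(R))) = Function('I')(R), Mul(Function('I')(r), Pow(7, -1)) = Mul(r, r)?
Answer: Rational(-134415207675, 6193) ≈ -2.1704e+7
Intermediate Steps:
Function('I')(r) = Mul(7, Pow(r, 2)) (Function('I')(r) = Mul(7, Mul(r, r)) = Mul(7, Pow(r, 2)))
Function('X')(R) = Add(4, Mul(-7, Pow(R, 2))) (Function('X')(R) = Add(4, Mul(-1, Mul(7, Pow(R, 2)))) = Add(4, Mul(-7, Pow(R, 2))))
Function('v')(H) = Add(-2, Mul(-31, Pow(H, -1)), Mul(Rational(-1, 22), H)) (Function('v')(H) = Add(-2, Add(Mul(H, Pow(-22, -1)), Mul(-31, Pow(H, -1)))) = Add(-2, Add(Mul(H, Rational(-1, 22)), Mul(-31, Pow(H, -1)))) = Add(-2, Add(Mul(Rational(-1, 22), H), Mul(-31, Pow(H, -1)))) = Add(-2, Add(Mul(-31, Pow(H, -1)), Mul(Rational(-1, 22), H))) = Add(-2, Mul(-31, Pow(H, -1)), Mul(Rational(-1, 22), H)))
V = 1769
Mul(Add(Function('v')(Function('X')(9)), -4139), Add(V, c)) = Mul(Add(Add(-2, Mul(-31, Pow(Add(4, Mul(-7, Pow(9, 2))), -1)), Mul(Rational(-1, 22), Add(4, Mul(-7, Pow(9, 2))))), -4139), Add(1769, 3505)) = Mul(Add(Add(-2, Mul(-31, Pow(Add(4, Mul(-7, 81)), -1)), Mul(Rational(-1, 22), Add(4, Mul(-7, 81)))), -4139), 5274) = Mul(Add(Add(-2, Mul(-31, Pow(Add(4, -567), -1)), Mul(Rational(-1, 22), Add(4, -567))), -4139), 5274) = Mul(Add(Add(-2, Mul(-31, Pow(-563, -1)), Mul(Rational(-1, 22), -563)), -4139), 5274) = Mul(Add(Add(-2, Mul(-31, Rational(-1, 563)), Rational(563, 22)), -4139), 5274) = Mul(Add(Add(-2, Rational(31, 563), Rational(563, 22)), -4139), 5274) = Mul(Add(Rational(292879, 12386), -4139), 5274) = Mul(Rational(-50972775, 12386), 5274) = Rational(-134415207675, 6193)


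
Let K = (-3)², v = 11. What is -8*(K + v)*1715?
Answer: -274400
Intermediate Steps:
K = 9
-8*(K + v)*1715 = -8*(9 + 11)*1715 = -8*20*1715 = -160*1715 = -274400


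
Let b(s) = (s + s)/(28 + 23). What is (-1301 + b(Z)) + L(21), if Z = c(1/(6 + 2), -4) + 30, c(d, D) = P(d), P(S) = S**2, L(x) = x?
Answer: -122767/96 ≈ -1278.8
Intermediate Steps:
c(d, D) = d**2
Z = 1921/64 (Z = (1/(6 + 2))**2 + 30 = (1/8)**2 + 30 = 1/64 + 30 = 1921/64 ≈ 30.016)
b(s) = 2*s/51 (b(s) = (2*s)/51 = (2*s)*(1/51) = 2*s/51)
(-1301 + b(Z)) + L(21) = (-1301 + (2/51)*(1921/64)) + 21 = (-1301 + 113/96) + 21 = -124783/96 + 21 = -122767/96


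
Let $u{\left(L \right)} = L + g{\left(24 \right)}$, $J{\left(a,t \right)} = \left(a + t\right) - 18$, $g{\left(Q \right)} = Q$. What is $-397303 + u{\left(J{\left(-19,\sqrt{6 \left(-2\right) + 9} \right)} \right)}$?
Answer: $-397316 + i \sqrt{3} \approx -3.9732 \cdot 10^{5} + 1.732 i$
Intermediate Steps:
$J{\left(a,t \right)} = -18 + a + t$
$u{\left(L \right)} = 24 + L$ ($u{\left(L \right)} = L + 24 = 24 + L$)
$-397303 + u{\left(J{\left(-19,\sqrt{6 \left(-2\right) + 9} \right)} \right)} = -397303 + \left(24 - \left(37 - \sqrt{6 \left(-2\right) + 9}\right)\right) = -397303 + \left(24 - \left(37 - \sqrt{-12 + 9}\right)\right) = -397303 + \left(24 - \left(37 - i \sqrt{3}\right)\right) = -397303 - \left(13 - i \sqrt{3}\right) = -397316 + i \sqrt{3}$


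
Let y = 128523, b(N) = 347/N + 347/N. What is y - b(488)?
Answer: 31359265/244 ≈ 1.2852e+5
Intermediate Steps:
b(N) = 694/N
y - b(488) = 128523 - 694/488 = 128523 - 1*347/244 = 128523 - 347/244 = 31359265/244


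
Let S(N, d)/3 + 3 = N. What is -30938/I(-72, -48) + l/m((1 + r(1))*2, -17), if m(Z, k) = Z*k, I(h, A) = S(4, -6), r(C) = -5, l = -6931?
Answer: -4228361/408 ≈ -10364.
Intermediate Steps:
S(N, d) = -9 + 3*N
I(h, A) = 3 (I(h, A) = -9 + 3*4 = -9 + 12 = 3)
-30938/I(-72, -48) + l/m((1 + r(1))*2, -17) = -30938/3 - 6931*(-1/(34*(1 - 5))) = -30938*1/3 - 6931/(-4*2*(-17)) = -30938/3 - 6931/((-8*(-17))) = -30938/3 - 6931/136 = -4228361/408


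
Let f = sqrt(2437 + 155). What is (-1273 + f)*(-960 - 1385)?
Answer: 2985185 - 84420*sqrt(2) ≈ 2.8658e+6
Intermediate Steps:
f = 36*sqrt(2) (f = sqrt(2592) = 36*sqrt(2) ≈ 50.912)
(-1273 + f)*(-960 - 1385) = (-1273 + 36*sqrt(2))*(-960 - 1385) = (-1273 + 36*sqrt(2))*(-2345) = 2985185 - 84420*sqrt(2)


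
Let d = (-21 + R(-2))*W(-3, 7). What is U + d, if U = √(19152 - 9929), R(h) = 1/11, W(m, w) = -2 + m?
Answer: 1150/11 + √9223 ≈ 200.58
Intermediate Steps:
R(h) = 1/11
U = √9223 ≈ 96.036
d = 1150/11 (d = (-21 + 1/11)*(-2 - 3) = -230/11*(-5) = 1150/11 ≈ 104.55)
U + d = √9223 + 1150/11 = 1150/11 + √9223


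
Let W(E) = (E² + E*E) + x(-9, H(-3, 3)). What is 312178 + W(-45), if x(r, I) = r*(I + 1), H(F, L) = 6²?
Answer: 315895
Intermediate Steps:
H(F, L) = 36
x(r, I) = r*(1 + I)
W(E) = -333 + 2*E² (W(E) = (E² + E*E) - 9*(1 + 36) = (E² + E²) - 9*37 = 2*E² - 333 = -333 + 2*E²)
312178 + W(-45) = 312178 + (-333 + 2*(-45)²) = 312178 + (-333 + 2*2025) = 312178 + (-333 + 4050) = 312178 + 3717 = 315895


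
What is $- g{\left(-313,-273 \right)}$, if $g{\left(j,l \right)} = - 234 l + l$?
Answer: $-63609$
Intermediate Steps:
$g{\left(j,l \right)} = - 233 l$
$- g{\left(-313,-273 \right)} = - \left(-233\right) \left(-273\right) = \left(-1\right) 63609 = -63609$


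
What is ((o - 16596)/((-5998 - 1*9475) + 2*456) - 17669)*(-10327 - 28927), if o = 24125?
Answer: 10099498284852/14561 ≈ 6.9360e+8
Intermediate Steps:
((o - 16596)/((-5998 - 1*9475) + 2*456) - 17669)*(-10327 - 28927) = ((24125 - 16596)/((-5998 - 1*9475) + 2*456) - 17669)*(-10327 - 28927) = (7529/((-5998 - 9475) + 912) - 17669)*(-39254) = (7529/(-15473 + 912) - 17669)*(-39254) = (7529/(-14561) - 17669)*(-39254) = (7529*(-1/14561) - 17669)*(-39254) = (-7529/14561 - 17669)*(-39254) = -257285838/14561*(-39254) = 10099498284852/14561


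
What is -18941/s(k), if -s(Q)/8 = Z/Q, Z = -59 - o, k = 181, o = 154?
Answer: -3428321/1704 ≈ -2011.9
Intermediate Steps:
Z = -213 (Z = -59 - 1*154 = -59 - 154 = -213)
s(Q) = 1704/Q (s(Q) = -(-1704)/Q = 1704/Q)
-18941/s(k) = -18941/(1704/181) = -18941/(1704*(1/181)) = -18941/1704/181 = -18941*181/1704 = -3428321/1704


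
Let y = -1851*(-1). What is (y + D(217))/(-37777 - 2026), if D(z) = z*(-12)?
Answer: 753/39803 ≈ 0.018918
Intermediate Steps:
D(z) = -12*z
y = 1851
(y + D(217))/(-37777 - 2026) = (1851 - 12*217)/(-37777 - 2026) = (1851 - 2604)/(-39803) = -753*(-1/39803) = 753/39803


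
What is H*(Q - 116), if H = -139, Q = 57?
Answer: 8201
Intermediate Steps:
H*(Q - 116) = -139*(57 - 116) = -139*(-59) = 8201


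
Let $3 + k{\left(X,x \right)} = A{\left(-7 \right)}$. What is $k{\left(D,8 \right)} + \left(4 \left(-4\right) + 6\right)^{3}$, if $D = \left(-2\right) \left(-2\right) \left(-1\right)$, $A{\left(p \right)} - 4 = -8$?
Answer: $-1007$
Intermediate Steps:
$A{\left(p \right)} = -4$ ($A{\left(p \right)} = 4 - 8 = -4$)
$D = -4$ ($D = 4 \left(-1\right) = -4$)
$k{\left(X,x \right)} = -7$ ($k{\left(X,x \right)} = -3 - 4 = -7$)
$k{\left(D,8 \right)} + \left(4 \left(-4\right) + 6\right)^{3} = -7 + \left(4 \left(-4\right) + 6\right)^{3} = -7 + \left(-16 + 6\right)^{3} = -7 + \left(-10\right)^{3} = -7 - 1000 = -1007$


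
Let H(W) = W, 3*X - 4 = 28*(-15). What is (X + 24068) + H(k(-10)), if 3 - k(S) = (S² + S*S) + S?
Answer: 71227/3 ≈ 23742.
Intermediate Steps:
X = -416/3 (X = 4/3 + (28*(-15))/3 = 4/3 + (⅓)*(-420) = 4/3 - 140 = -416/3 ≈ -138.67)
k(S) = 3 - S - 2*S² (k(S) = 3 - ((S² + S*S) + S) = 3 - ((S² + S²) + S) = 3 - (2*S² + S) = 3 - (S + 2*S²) = 3 + (-S - 2*S²) = 3 - S - 2*S²)
(X + 24068) + H(k(-10)) = (-416/3 + 24068) + (3 - 1*(-10) - 2*(-10)²) = 71788/3 + (3 + 10 - 2*100) = 71788/3 + (3 + 10 - 200) = 71788/3 - 187 = 71227/3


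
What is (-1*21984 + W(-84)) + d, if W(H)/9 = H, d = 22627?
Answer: -113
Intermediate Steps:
W(H) = 9*H
(-1*21984 + W(-84)) + d = (-1*21984 + 9*(-84)) + 22627 = (-21984 - 756) + 22627 = -22740 + 22627 = -113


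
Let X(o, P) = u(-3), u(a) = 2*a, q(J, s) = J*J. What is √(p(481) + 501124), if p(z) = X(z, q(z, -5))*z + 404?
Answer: √498642 ≈ 706.15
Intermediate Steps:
q(J, s) = J²
X(o, P) = -6 (X(o, P) = 2*(-3) = -6)
p(z) = 404 - 6*z (p(z) = -6*z + 404 = 404 - 6*z)
√(p(481) + 501124) = √((404 - 6*481) + 501124) = √((404 - 2886) + 501124) = √(-2482 + 501124) = √498642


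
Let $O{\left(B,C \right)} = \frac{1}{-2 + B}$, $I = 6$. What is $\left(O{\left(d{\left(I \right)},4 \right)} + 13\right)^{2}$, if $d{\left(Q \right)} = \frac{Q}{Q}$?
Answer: $144$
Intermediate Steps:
$d{\left(Q \right)} = 1$
$\left(O{\left(d{\left(I \right)},4 \right)} + 13\right)^{2} = \left(\frac{1}{-2 + 1} + 13\right)^{2} = \left(\frac{1}{-1} + 13\right)^{2} = \left(-1 + 13\right)^{2} = 12^{2} = 144$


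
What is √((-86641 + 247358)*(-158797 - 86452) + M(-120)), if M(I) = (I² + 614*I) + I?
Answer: 7*I*√804402917 ≈ 1.9853e+5*I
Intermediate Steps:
M(I) = I² + 615*I
√((-86641 + 247358)*(-158797 - 86452) + M(-120)) = √((-86641 + 247358)*(-158797 - 86452) - 120*(615 - 120)) = √(160717*(-245249) - 120*495) = √(-39415683533 - 59400) = √(-39415742933) = 7*I*√804402917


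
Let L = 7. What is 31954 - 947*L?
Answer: 25325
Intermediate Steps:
31954 - 947*L = 31954 - 947*7 = 31954 - 6629 = 25325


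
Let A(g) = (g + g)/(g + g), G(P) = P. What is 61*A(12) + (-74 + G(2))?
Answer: -11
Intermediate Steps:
A(g) = 1 (A(g) = (2*g)/((2*g)) = (2*g)*(1/(2*g)) = 1)
61*A(12) + (-74 + G(2)) = 61*1 + (-74 + 2) = 61 - 72 = -11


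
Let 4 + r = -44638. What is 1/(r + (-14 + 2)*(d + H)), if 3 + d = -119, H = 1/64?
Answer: -16/690851 ≈ -2.3160e-5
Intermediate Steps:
H = 1/64 ≈ 0.015625
r = -44642 (r = -4 - 44638 = -44642)
d = -122 (d = -3 - 119 = -122)
1/(r + (-14 + 2)*(d + H)) = 1/(-44642 + (-14 + 2)*(-122 + 1/64)) = 1/(-44642 - 12*(-7807/64)) = 1/(-44642 + 23421/16) = 1/(-690851/16) = -16/690851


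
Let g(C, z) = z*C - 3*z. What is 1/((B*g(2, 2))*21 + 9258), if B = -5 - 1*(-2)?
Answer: 1/9384 ≈ 0.00010656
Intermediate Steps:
B = -3 (B = -5 + 2 = -3)
g(C, z) = -3*z + C*z (g(C, z) = C*z - 3*z = -3*z + C*z)
1/((B*g(2, 2))*21 + 9258) = 1/(-6*(-3 + 2)*21 + 9258) = 1/(-6*(-1)*21 + 9258) = 1/(-3*(-2)*21 + 9258) = 1/(6*21 + 9258) = 1/(126 + 9258) = 1/9384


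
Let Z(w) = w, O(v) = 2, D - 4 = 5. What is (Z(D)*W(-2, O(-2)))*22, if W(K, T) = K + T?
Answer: 0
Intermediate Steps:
D = 9 (D = 4 + 5 = 9)
(Z(D)*W(-2, O(-2)))*22 = (9*(-2 + 2))*22 = (9*0)*22 = 0*22 = 0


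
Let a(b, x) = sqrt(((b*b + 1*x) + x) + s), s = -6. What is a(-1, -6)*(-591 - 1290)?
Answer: -1881*I*sqrt(17) ≈ -7755.6*I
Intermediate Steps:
a(b, x) = sqrt(-6 + b**2 + 2*x) (a(b, x) = sqrt(((b*b + 1*x) + x) - 6) = sqrt(((b**2 + x) + x) - 6) = sqrt(((x + b**2) + x) - 6) = sqrt((b**2 + 2*x) - 6) = sqrt(-6 + b**2 + 2*x))
a(-1, -6)*(-591 - 1290) = sqrt(-6 + (-1)**2 + 2*(-6))*(-591 - 1290) = sqrt(-6 + 1 - 12)*(-1881) = sqrt(-17)*(-1881) = (I*sqrt(17))*(-1881) = -1881*I*sqrt(17)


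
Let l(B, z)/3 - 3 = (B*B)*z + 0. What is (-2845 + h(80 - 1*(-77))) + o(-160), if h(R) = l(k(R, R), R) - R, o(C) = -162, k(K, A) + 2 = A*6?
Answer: 416172445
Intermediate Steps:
k(K, A) = -2 + 6*A (k(K, A) = -2 + A*6 = -2 + 6*A)
l(B, z) = 9 + 3*z*B**2 (l(B, z) = 9 + 3*((B*B)*z + 0) = 9 + 3*(B**2*z + 0) = 9 + 3*(z*B**2 + 0) = 9 + 3*(z*B**2) = 9 + 3*z*B**2)
h(R) = 9 - R + 3*R*(-2 + 6*R)**2 (h(R) = (9 + 3*R*(-2 + 6*R)**2) - R = 9 - R + 3*R*(-2 + 6*R)**2)
(-2845 + h(80 - 1*(-77))) + o(-160) = (-2845 + (9 - (80 - 1*(-77)) + 12*(80 - 1*(-77))*(-1 + 3*(80 - 1*(-77)))**2)) - 162 = (-2845 + (9 - (80 + 77) + 12*(80 + 77)*(-1 + 3*(80 + 77))**2)) - 162 = (-2845 + (9 - 1*157 + 12*157*(-1 + 3*157)**2)) - 162 = (-2845 + (9 - 157 + 12*157*(-1 + 471)**2)) - 162 = (-2845 + (9 - 157 + 12*157*470**2)) - 162 = (-2845 + (9 - 157 + 12*157*220900)) - 162 = (-2845 + (9 - 157 + 416175600)) - 162 = (-2845 + 416175452) - 162 = 416172607 - 162 = 416172445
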